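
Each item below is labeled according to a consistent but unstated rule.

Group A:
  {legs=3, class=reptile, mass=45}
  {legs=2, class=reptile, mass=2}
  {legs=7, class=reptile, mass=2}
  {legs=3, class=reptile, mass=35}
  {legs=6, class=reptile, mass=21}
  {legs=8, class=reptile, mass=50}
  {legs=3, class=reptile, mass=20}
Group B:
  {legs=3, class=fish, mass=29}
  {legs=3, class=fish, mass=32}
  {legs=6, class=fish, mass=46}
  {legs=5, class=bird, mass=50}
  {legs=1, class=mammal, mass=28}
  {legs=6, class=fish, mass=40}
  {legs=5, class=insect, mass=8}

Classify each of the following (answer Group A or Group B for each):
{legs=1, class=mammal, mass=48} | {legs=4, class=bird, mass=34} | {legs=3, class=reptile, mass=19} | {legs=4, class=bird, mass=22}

Group B, Group B, Group A, Group B

Checking candidate rules against both groups, what survives is: class is reptile.
{legs=1, class=mammal, mass=48} → class is mammal → Group B. {legs=4, class=bird, mass=34} → class is bird → Group B. {legs=3, class=reptile, mass=19} → class is reptile → Group A. {legs=4, class=bird, mass=22} → class is bird → Group B.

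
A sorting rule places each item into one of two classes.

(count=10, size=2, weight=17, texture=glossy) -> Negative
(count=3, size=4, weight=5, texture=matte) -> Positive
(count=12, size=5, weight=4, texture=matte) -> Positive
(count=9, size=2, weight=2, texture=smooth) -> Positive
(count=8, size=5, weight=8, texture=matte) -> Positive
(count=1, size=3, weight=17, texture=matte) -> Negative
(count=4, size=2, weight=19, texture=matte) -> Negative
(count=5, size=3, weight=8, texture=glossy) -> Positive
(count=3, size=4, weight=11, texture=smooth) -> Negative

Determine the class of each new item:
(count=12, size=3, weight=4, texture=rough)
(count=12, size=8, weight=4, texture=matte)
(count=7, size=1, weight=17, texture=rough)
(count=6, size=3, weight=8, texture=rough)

The simplest hypothesis consistent with all the labels is: weight ≤ 8.

Positive, Positive, Negative, Positive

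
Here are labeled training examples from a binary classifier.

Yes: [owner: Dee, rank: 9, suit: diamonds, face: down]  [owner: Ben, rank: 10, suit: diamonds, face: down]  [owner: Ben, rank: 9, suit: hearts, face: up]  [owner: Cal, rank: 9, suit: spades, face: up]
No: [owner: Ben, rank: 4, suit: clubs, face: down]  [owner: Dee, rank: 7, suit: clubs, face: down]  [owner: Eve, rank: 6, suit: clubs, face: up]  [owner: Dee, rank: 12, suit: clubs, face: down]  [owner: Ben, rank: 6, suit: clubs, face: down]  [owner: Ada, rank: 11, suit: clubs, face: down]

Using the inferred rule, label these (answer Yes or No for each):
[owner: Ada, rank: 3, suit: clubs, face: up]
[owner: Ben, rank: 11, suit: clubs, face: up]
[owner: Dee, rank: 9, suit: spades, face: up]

No, No, Yes

All 'Yes' examples share one property — suit is not clubs — and every 'No' example lacks it.
[owner: Ada, rank: 3, suit: clubs, face: up]: No (suit is clubs).
[owner: Ben, rank: 11, suit: clubs, face: up]: No (suit is clubs).
[owner: Dee, rank: 9, suit: spades, face: up]: Yes (suit is spades).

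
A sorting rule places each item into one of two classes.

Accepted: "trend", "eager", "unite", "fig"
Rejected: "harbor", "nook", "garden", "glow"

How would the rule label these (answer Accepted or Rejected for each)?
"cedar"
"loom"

Accepted, Rejected

Comparing the two groups points to one rule — odd length.
"cedar" — length 5, hence Accepted. "loom" — length 4, hence Rejected.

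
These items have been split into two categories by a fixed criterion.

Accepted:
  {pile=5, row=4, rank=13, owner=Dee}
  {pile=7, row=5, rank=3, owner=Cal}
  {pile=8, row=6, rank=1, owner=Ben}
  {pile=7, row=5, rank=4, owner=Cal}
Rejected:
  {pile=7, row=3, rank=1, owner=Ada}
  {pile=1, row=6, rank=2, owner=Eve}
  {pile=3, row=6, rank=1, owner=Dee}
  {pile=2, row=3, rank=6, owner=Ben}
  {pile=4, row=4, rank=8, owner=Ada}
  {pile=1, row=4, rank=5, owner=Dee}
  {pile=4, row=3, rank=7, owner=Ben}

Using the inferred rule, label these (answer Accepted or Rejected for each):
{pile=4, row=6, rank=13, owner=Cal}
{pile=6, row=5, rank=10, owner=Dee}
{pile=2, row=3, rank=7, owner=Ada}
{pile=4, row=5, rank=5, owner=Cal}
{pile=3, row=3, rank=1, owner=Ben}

Rejected, Accepted, Rejected, Rejected, Rejected

The pattern is that an item is 'Accepted' exactly when: pile ≥ 5 AND row ≥ 4.
Rejected: {pile=4, row=6, rank=13, owner=Cal}, since pile = 4, row = 6. Accepted: {pile=6, row=5, rank=10, owner=Dee}, since pile = 6, row = 5. Rejected: {pile=2, row=3, rank=7, owner=Ada}, since pile = 2, row = 3. Rejected: {pile=4, row=5, rank=5, owner=Cal}, since pile = 4, row = 5. Rejected: {pile=3, row=3, rank=1, owner=Ben}, since pile = 3, row = 3.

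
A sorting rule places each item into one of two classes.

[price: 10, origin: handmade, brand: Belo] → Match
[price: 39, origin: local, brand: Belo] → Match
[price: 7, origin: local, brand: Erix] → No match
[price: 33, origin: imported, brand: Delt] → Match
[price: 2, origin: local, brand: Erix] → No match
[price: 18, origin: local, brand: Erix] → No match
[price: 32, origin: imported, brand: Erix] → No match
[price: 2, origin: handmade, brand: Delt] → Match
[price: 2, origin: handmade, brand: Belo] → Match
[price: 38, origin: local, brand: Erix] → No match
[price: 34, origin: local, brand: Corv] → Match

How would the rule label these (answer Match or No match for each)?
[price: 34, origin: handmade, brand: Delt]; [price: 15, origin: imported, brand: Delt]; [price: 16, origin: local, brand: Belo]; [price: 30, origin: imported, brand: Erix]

'Match' ⟺ brand is not Erix.

Match, Match, Match, No match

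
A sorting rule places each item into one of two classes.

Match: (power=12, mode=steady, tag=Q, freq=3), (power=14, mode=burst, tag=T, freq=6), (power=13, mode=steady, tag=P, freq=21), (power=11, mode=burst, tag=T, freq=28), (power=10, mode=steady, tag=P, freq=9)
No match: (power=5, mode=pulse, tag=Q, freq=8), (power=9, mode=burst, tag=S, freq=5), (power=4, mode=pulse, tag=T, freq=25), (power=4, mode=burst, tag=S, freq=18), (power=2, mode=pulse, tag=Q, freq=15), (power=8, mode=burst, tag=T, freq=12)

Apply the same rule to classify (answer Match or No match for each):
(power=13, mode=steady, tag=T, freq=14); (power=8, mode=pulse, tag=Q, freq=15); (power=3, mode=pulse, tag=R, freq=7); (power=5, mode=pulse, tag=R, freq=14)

Match, No match, No match, No match

'Match' ⟺ power ≥ 10.
(power=13, mode=steady, tag=T, freq=14) → power = 13 → Match. (power=8, mode=pulse, tag=Q, freq=15) → power = 8 → No match. (power=3, mode=pulse, tag=R, freq=7) → power = 3 → No match. (power=5, mode=pulse, tag=R, freq=14) → power = 5 → No match.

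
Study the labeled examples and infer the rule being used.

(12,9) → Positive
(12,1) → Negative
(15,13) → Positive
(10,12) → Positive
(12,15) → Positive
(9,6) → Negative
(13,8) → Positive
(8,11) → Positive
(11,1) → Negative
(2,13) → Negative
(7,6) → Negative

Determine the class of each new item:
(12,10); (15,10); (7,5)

Positive, Positive, Negative

The simplest hypothesis consistent with all the labels is: sum ≥ 19.
(12,10): Positive (12+10 = 22). (15,10): Positive (15+10 = 25). (7,5): Negative (7+5 = 12).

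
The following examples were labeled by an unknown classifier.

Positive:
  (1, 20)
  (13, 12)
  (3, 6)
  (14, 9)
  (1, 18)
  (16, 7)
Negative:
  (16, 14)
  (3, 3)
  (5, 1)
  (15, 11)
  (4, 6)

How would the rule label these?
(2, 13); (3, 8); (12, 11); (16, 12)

'Positive' ⟺ sum is odd.

Positive, Positive, Positive, Negative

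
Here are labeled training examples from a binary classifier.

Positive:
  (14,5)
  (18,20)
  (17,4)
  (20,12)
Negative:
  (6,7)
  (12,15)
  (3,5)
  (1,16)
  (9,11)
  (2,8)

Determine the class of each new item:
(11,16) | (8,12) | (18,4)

Negative, Negative, Positive

One predicate separates the groups cleanly: first ≥ 14.
(11,16): Negative (first 11). (8,12): Negative (first 8). (18,4): Positive (first 18).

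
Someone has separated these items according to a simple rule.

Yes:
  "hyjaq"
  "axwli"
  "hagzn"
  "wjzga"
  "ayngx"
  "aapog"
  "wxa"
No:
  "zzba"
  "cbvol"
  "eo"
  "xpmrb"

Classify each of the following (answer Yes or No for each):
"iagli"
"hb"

Yes, No

The rule appears to be: odd length AND contains 'a'.
"iagli": Yes (length 5, has 'a'). "hb": No (length 2, no 'a').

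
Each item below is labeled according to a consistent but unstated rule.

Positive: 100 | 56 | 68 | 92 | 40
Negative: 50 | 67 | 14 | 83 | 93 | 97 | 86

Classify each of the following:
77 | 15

Rule: multiple of 4. This holds for each 'Positive' example and fails for each 'Negative' one.

Negative, Negative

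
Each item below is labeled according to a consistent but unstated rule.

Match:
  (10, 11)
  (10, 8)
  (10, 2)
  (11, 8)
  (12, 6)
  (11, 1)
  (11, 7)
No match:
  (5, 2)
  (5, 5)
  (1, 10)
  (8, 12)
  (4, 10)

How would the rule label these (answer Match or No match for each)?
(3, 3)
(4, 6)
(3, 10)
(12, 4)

The rule appears to be: first ≥ 10.

No match, No match, No match, Match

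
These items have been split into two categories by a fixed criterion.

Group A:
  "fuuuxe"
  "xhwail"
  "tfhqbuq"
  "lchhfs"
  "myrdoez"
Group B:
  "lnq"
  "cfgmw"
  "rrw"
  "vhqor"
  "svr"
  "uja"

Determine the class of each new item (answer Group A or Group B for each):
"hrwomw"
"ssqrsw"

The simplest hypothesis consistent with all the labels is: length ≥ 6.
"hrwomw": Group A (length 6).
"ssqrsw": Group A (length 6).

Group A, Group A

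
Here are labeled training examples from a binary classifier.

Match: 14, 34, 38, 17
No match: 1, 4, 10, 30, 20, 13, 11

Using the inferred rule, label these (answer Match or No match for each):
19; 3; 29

The classifier is using: digit sum ≥ 5.
19: digit sum 1+9 = 10, fits → Match.
3: digit sum 3, fails the rule → No match.
29: digit sum 2+9 = 11, fits → Match.

Match, No match, Match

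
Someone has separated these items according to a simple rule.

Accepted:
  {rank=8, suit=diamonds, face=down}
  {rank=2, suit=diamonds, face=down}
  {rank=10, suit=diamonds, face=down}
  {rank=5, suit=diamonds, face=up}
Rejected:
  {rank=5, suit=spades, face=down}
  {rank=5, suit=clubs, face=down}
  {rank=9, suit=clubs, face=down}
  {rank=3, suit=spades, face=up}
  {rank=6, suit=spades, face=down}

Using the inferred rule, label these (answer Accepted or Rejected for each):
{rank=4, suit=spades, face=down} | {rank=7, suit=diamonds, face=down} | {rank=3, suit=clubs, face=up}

Checking candidate rules against both groups, what survives is: suit is diamonds.
{rank=4, suit=spades, face=down}: suit is spades — does not fit, so Rejected.
{rank=7, suit=diamonds, face=down}: suit is diamonds — meets the rule, so Accepted.
{rank=3, suit=clubs, face=up}: suit is clubs — does not fit, so Rejected.

Rejected, Accepted, Rejected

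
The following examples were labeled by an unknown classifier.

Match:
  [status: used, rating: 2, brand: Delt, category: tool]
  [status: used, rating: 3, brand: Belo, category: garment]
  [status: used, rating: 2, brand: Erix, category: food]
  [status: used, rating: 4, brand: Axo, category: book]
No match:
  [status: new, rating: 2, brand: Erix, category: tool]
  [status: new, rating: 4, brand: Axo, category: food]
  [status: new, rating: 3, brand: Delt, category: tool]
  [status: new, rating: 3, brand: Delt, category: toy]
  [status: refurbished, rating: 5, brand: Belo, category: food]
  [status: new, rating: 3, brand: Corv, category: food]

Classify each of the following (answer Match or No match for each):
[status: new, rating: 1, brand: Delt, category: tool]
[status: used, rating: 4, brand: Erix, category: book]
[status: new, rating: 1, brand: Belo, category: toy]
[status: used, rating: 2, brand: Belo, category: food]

No match, Match, No match, Match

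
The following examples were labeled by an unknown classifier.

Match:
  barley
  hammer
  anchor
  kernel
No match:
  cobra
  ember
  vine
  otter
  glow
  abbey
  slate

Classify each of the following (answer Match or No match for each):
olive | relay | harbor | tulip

No match, No match, Match, No match

The rule appears to be: length 6.
No match: olive, since length 5. No match: relay, since length 5. Match: harbor, since length 6. No match: tulip, since length 5.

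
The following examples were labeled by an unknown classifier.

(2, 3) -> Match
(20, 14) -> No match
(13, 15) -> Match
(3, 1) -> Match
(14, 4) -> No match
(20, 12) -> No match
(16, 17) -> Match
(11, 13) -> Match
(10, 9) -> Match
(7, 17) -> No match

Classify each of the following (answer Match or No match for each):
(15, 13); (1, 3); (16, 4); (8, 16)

Match, Match, No match, No match

Every 'Match' example satisfies: |first − second| ≤ 2. None of the 'No match' examples do.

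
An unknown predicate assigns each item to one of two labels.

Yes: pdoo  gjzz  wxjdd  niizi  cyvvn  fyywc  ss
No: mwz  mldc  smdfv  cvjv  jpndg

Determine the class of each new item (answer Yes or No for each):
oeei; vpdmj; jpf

Yes, No, No

'Yes' ⟺ has a double letter.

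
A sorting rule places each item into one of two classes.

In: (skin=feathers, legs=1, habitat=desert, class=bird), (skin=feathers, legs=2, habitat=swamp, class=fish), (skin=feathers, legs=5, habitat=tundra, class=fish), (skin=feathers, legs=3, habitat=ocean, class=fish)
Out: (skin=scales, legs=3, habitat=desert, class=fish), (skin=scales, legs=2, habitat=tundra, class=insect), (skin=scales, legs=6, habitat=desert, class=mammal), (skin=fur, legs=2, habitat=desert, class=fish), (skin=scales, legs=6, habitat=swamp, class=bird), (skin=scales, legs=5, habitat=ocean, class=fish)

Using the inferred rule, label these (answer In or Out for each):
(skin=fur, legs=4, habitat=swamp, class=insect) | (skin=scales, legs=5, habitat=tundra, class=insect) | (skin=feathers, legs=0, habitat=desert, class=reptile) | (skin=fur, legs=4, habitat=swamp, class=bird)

Out, Out, In, Out

A rule that fits every label: skin is feathers — true of each 'In' example, false of each 'Out' one.
(skin=fur, legs=4, habitat=swamp, class=insect) — skin is fur, hence Out. (skin=scales, legs=5, habitat=tundra, class=insect) — skin is scales, hence Out. (skin=feathers, legs=0, habitat=desert, class=reptile) — skin is feathers, hence In. (skin=fur, legs=4, habitat=swamp, class=bird) — skin is fur, hence Out.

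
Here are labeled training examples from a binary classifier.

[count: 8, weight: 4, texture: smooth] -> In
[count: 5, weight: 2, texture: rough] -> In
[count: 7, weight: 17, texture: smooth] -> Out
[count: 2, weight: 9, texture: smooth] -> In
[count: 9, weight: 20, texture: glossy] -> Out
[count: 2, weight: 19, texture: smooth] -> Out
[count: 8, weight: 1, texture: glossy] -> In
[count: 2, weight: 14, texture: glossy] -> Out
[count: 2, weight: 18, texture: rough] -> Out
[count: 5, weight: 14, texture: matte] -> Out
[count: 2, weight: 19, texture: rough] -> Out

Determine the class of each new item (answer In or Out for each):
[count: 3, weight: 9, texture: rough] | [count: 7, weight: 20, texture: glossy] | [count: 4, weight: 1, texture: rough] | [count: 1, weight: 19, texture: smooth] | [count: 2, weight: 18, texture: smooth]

In, Out, In, Out, Out

The pattern is that an item is 'In' exactly when: weight ≤ 9.
[count: 3, weight: 9, texture: rough]: weight = 9, passes → In. [count: 7, weight: 20, texture: glossy]: weight = 20, fails the rule → Out. [count: 4, weight: 1, texture: rough]: weight = 1, passes → In. [count: 1, weight: 19, texture: smooth]: weight = 19, fails the rule → Out. [count: 2, weight: 18, texture: smooth]: weight = 18, fails the rule → Out.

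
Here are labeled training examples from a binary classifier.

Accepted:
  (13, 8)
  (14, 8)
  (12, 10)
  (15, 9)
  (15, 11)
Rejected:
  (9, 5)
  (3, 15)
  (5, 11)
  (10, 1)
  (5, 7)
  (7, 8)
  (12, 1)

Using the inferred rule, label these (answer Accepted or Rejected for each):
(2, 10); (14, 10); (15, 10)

A rule that fits every label: sum ≥ 21 — true of each 'Accepted' example, false of each 'Rejected' one.

Rejected, Accepted, Accepted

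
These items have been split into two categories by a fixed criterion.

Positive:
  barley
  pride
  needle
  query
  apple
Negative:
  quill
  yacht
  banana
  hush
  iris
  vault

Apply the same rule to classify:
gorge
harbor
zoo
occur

Positive, Negative, Negative, Negative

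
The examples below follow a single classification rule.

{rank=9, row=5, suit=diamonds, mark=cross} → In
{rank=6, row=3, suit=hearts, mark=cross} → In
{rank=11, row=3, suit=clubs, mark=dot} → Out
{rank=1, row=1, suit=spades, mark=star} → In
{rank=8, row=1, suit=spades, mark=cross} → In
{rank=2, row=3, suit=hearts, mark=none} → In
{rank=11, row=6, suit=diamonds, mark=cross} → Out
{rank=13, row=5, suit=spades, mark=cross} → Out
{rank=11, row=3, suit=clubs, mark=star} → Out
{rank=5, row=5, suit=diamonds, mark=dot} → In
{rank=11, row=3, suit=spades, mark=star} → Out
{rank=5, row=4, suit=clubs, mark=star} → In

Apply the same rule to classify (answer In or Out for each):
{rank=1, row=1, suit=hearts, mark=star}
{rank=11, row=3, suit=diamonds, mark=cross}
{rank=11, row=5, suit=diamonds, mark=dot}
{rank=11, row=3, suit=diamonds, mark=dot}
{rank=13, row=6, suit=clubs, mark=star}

In, Out, Out, Out, Out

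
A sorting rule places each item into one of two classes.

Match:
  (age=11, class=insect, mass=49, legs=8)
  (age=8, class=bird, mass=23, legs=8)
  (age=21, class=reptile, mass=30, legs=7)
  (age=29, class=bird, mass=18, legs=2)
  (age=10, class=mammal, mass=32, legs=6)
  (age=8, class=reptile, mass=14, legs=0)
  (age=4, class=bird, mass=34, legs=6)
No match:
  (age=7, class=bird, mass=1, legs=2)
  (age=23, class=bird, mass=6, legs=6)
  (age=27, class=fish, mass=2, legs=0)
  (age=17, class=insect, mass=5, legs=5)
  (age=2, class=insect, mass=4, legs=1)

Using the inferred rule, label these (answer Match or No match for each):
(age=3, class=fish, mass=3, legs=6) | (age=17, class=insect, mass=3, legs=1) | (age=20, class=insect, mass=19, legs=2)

No match, No match, Match

The rule appears to be: mass ≥ 14.
No match: (age=3, class=fish, mass=3, legs=6), since mass = 3. No match: (age=17, class=insect, mass=3, legs=1), since mass = 3. Match: (age=20, class=insect, mass=19, legs=2), since mass = 19.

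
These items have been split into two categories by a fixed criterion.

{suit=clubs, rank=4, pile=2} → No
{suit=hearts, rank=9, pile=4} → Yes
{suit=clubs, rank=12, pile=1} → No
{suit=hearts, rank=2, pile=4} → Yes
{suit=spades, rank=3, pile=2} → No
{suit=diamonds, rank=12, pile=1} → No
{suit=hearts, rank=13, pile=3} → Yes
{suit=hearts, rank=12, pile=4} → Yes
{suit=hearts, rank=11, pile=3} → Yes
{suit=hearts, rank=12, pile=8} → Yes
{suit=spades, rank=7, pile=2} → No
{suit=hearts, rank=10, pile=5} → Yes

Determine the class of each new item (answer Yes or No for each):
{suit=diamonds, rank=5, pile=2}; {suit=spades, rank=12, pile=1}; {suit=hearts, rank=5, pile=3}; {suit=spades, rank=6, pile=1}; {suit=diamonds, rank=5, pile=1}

The classifier is using: suit is hearts.
{suit=diamonds, rank=5, pile=2}: suit is diamonds — doesn't match, so No. {suit=spades, rank=12, pile=1}: suit is spades — doesn't match, so No. {suit=hearts, rank=5, pile=3}: suit is hearts — meets the rule, so Yes. {suit=spades, rank=6, pile=1}: suit is spades — doesn't match, so No. {suit=diamonds, rank=5, pile=1}: suit is diamonds — doesn't match, so No.

No, No, Yes, No, No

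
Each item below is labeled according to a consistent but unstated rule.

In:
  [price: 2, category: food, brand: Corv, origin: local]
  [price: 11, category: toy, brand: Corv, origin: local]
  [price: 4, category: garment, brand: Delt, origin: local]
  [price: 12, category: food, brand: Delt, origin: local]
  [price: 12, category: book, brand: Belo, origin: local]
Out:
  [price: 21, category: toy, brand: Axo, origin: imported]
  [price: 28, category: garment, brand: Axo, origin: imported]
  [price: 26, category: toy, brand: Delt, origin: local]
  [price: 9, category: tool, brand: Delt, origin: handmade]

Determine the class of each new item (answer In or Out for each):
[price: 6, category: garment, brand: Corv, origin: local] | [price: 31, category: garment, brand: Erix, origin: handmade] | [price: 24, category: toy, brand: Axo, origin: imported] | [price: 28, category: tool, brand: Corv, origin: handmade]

The simplest hypothesis consistent with all the labels is: origin is local AND price ≤ 12.
[price: 6, category: garment, brand: Corv, origin: local] → origin is local, price = 6 → In. [price: 31, category: garment, brand: Erix, origin: handmade] → origin is handmade, price = 31 → Out. [price: 24, category: toy, brand: Axo, origin: imported] → origin is imported, price = 24 → Out. [price: 28, category: tool, brand: Corv, origin: handmade] → origin is handmade, price = 28 → Out.

In, Out, Out, Out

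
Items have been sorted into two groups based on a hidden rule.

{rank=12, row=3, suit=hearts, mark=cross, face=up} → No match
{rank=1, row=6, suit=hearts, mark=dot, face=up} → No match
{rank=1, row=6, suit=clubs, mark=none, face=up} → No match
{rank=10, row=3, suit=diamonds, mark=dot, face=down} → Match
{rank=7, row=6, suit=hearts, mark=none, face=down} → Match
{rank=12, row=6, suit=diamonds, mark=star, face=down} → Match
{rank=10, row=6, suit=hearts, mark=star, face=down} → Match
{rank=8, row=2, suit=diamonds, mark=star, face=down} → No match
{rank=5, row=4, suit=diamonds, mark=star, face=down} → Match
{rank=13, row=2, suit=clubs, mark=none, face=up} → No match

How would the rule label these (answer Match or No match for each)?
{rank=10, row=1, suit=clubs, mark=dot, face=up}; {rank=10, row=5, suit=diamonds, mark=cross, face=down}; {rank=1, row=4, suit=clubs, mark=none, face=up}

No match, Match, No match

All 'Match' examples share one property — face is down AND row ≥ 3 — and every 'No match' example lacks it.
{rank=10, row=1, suit=clubs, mark=dot, face=up}: No match (face is up, row = 1). {rank=10, row=5, suit=diamonds, mark=cross, face=down}: Match (face is down, row = 5). {rank=1, row=4, suit=clubs, mark=none, face=up}: No match (face is up, row = 4).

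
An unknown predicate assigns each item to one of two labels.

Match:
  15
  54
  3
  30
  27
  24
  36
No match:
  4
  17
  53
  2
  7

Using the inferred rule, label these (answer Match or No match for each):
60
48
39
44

'Match' ⟺ multiple of 3.
60 — 60 = 3·20, hence Match.
48 — 48 = 3·16, hence Match.
39 — 39 = 3·13, hence Match.
44 — 44 = 3·14 + 2, hence No match.

Match, Match, Match, No match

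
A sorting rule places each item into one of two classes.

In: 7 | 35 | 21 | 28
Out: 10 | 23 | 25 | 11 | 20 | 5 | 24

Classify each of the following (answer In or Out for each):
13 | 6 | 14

Out, Out, In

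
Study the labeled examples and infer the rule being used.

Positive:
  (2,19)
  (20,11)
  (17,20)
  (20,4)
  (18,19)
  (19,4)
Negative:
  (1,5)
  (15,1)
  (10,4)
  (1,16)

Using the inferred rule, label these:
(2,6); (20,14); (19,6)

Negative, Positive, Positive

The rule appears to be: sum ≥ 21.
(2,6) — 2+6 = 8, hence Negative.
(20,14) — 20+14 = 34, hence Positive.
(19,6) — 19+6 = 25, hence Positive.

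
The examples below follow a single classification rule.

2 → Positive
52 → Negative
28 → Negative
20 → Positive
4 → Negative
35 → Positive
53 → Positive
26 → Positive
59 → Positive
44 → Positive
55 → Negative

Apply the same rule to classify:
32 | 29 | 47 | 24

Looking at the examples, the only property every 'Positive' case has and every 'Negative' case lacks is: ≡ 2 (mod 3).
32 → 32 mod 3 = 2 → Positive. 29 → 29 mod 3 = 2 → Positive. 47 → 47 mod 3 = 2 → Positive. 24 → 24 mod 3 = 0 → Negative.

Positive, Positive, Positive, Negative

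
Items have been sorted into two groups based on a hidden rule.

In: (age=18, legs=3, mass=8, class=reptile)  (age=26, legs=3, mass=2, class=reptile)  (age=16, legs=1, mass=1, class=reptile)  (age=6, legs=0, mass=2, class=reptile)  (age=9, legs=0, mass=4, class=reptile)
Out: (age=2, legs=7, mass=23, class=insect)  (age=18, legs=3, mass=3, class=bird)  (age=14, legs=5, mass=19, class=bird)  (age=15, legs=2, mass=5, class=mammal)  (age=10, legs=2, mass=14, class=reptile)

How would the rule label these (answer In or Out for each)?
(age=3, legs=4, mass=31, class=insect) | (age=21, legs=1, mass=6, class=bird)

Out, Out

One predicate separates the groups cleanly: class is reptile AND mass ≤ 8.
(age=3, legs=4, mass=31, class=insect): class is insect, mass = 31 — lacks this property, so Out.
(age=21, legs=1, mass=6, class=bird): class is bird, mass = 6 — lacks this property, so Out.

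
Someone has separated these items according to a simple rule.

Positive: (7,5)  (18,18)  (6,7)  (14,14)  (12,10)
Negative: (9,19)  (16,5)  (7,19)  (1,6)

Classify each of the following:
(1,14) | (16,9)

All 'Positive' examples share one property — |first − second| ≤ 2 — and every 'Negative' example lacks it.

Negative, Negative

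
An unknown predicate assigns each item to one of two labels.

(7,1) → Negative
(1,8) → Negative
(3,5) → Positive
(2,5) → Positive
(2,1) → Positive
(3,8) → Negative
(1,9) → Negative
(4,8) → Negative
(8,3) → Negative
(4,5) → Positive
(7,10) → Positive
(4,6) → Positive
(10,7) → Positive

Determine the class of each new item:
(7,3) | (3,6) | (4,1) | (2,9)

Negative, Positive, Positive, Negative

'Positive' ⟺ |first − second| ≤ 3.
(7,3): |7−3| = 4, doesn't qualify → Negative.
(3,6): |3−6| = 3, passes → Positive.
(4,1): |4−1| = 3, passes → Positive.
(2,9): |2−9| = 7, doesn't qualify → Negative.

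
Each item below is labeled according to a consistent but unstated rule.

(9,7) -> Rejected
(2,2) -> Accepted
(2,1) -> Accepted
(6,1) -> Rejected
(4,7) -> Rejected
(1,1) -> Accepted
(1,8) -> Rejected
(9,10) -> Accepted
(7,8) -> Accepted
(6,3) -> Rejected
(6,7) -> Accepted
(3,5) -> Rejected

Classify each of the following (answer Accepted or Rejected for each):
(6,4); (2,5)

Rejected, Rejected

A rule that fits every label: |first − second| ≤ 1 — true of each 'Accepted' example, false of each 'Rejected' one.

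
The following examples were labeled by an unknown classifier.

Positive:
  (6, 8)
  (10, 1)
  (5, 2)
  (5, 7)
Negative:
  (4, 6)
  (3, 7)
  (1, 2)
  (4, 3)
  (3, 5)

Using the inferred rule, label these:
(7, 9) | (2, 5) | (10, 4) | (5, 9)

'Positive' ⟺ first ≥ 5.
(7, 9): first 7, satisfies this → Positive.
(2, 5): first 2, does not satisfy this → Negative.
(10, 4): first 10, satisfies this → Positive.
(5, 9): first 5, satisfies this → Positive.

Positive, Negative, Positive, Positive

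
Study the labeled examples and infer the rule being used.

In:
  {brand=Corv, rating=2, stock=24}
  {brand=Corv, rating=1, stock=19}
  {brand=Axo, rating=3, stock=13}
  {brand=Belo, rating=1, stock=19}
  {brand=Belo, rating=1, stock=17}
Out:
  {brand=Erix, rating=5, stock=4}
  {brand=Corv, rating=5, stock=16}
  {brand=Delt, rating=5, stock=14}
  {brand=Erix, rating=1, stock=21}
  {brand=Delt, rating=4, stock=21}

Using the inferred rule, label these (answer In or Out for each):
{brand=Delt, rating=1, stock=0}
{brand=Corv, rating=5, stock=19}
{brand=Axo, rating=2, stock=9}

In, Out, In

The rule appears to be: stock ≠ 21 AND rating ≤ 3.
In: {brand=Delt, rating=1, stock=0}, since stock = 0, rating = 1. Out: {brand=Corv, rating=5, stock=19}, since stock = 19, rating = 5. In: {brand=Axo, rating=2, stock=9}, since stock = 9, rating = 2.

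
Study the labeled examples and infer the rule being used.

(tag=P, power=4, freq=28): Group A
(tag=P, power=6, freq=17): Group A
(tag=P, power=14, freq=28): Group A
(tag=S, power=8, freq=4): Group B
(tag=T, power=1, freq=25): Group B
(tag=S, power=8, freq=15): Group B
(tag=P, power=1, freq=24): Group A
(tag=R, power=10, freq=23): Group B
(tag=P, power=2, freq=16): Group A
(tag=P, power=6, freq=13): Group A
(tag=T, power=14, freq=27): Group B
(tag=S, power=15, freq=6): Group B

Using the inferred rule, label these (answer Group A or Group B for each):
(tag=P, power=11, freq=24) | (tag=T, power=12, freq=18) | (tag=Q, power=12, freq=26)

'Group A' ⟺ tag is P.
(tag=P, power=11, freq=24): tag is P — matches, so Group A. (tag=T, power=12, freq=18): tag is T — fails this test, so Group B. (tag=Q, power=12, freq=26): tag is Q — fails this test, so Group B.

Group A, Group B, Group B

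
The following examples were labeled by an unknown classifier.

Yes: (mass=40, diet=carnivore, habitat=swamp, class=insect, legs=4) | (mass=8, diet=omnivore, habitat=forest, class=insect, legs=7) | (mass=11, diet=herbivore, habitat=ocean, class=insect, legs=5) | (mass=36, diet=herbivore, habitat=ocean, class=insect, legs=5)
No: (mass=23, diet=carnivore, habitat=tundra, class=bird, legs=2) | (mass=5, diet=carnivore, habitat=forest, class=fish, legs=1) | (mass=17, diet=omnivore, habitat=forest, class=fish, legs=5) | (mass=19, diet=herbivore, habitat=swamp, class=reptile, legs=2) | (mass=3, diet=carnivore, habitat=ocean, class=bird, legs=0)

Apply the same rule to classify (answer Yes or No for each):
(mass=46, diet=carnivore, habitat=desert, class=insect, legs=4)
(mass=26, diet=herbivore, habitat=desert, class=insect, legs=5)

Yes, Yes

The pattern is that an item is 'Yes' exactly when: class is insect.
(mass=46, diet=carnivore, habitat=desert, class=insect, legs=4): class is insect, passes → Yes.
(mass=26, diet=herbivore, habitat=desert, class=insect, legs=5): class is insect, passes → Yes.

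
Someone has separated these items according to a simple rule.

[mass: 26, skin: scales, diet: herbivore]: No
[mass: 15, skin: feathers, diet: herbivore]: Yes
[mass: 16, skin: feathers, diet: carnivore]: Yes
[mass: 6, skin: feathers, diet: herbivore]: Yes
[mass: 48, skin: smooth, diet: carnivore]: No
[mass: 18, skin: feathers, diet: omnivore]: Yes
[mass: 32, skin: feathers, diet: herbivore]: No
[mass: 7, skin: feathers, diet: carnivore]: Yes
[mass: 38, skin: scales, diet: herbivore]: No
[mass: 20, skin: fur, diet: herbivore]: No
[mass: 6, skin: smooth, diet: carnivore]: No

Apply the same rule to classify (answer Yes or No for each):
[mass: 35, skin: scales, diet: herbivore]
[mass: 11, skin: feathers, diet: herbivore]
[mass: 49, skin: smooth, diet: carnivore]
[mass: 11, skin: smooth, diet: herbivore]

No, Yes, No, No

Rule: skin is feathers AND mass ≤ 18. This holds for each 'Yes' example and fails for each 'No' one.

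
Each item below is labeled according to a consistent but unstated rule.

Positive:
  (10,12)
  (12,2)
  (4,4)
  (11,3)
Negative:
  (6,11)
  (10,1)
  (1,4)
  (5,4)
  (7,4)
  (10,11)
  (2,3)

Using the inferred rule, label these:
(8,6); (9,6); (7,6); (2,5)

Positive, Negative, Negative, Negative

The simplest hypothesis consistent with all the labels is: sum is even.
(8,6): 8+6 = 14 — satisfies this, so Positive.
(9,6): 9+6 = 15 — lacks this property, so Negative.
(7,6): 7+6 = 13 — lacks this property, so Negative.
(2,5): 2+5 = 7 — lacks this property, so Negative.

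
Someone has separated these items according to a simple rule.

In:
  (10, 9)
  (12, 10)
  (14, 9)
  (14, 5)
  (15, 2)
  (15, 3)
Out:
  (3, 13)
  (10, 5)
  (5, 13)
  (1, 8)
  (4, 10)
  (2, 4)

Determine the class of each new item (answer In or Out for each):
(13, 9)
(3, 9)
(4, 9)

In, Out, Out

The distinguishing property — first > second AND sum ≥ 16 — holds for all the 'In' cases and none of the 'Out' cases.
(13, 9) — 13 > 9, 13+9 = 22, hence In.
(3, 9) — 3 < 9, 3+9 = 12, hence Out.
(4, 9) — 4 < 9, 4+9 = 13, hence Out.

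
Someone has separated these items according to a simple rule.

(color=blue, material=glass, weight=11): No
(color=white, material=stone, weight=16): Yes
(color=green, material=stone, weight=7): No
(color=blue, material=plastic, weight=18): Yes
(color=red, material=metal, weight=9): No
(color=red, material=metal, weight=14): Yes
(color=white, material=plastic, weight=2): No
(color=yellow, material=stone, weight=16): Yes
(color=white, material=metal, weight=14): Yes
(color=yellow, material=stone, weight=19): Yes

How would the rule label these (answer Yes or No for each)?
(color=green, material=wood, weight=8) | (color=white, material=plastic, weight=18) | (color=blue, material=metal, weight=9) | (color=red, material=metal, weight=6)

No, Yes, No, No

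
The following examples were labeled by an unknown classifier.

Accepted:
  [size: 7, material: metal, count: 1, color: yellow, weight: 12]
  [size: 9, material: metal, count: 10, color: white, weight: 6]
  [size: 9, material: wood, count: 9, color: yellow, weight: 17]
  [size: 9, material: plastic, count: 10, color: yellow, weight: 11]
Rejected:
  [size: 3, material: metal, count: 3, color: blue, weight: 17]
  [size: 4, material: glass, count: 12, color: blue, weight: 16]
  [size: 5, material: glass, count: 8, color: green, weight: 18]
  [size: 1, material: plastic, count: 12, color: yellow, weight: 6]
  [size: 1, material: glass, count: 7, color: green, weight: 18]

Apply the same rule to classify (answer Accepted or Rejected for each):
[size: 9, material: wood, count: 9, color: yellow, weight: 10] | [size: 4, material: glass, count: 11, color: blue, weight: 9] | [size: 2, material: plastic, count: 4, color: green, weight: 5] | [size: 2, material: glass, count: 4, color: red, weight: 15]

The common property of the 'Accepted' items is: size ≥ 7. No 'Rejected' item has it.
[size: 9, material: wood, count: 9, color: yellow, weight: 10] — size = 9, hence Accepted. [size: 4, material: glass, count: 11, color: blue, weight: 9] — size = 4, hence Rejected. [size: 2, material: plastic, count: 4, color: green, weight: 5] — size = 2, hence Rejected. [size: 2, material: glass, count: 4, color: red, weight: 15] — size = 2, hence Rejected.

Accepted, Rejected, Rejected, Rejected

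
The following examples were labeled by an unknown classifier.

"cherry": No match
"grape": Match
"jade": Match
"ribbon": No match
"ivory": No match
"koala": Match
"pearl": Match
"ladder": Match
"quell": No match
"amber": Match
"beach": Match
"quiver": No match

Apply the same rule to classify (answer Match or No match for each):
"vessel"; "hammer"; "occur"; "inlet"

No match, Match, No match, No match

All 'Match' examples share one property — contains 'a' — and every 'No match' example lacks it.
No match: "vessel", since no 'a'. Match: "hammer", since has 'a'. No match: "occur", since no 'a'. No match: "inlet", since no 'a'.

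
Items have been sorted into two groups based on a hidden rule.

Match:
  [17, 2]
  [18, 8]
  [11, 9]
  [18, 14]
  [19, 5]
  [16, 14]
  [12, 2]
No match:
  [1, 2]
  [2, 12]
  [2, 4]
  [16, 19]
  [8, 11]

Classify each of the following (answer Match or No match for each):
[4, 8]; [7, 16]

No match, No match

The distinguishing property — first > second — holds for all the 'Match' cases and none of the 'No match' cases.
[4, 8]: 4 < 8, fails this test → No match.
[7, 16]: 7 < 16, fails this test → No match.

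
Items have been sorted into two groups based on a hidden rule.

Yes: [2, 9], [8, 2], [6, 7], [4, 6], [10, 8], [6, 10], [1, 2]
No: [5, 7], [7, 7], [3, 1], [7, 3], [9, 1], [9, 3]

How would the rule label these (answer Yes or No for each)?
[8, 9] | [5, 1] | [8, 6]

Yes, No, Yes

The classifier is using: product is even.
[8, 9]: 8·9 = 72 — fits, so Yes.
[5, 1]: 5·1 = 5 — fails this test, so No.
[8, 6]: 8·6 = 48 — fits, so Yes.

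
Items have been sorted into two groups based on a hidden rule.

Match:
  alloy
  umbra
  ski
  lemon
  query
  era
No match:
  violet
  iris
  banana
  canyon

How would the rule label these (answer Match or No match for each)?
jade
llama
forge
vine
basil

No match, Match, Match, No match, Match

Checking candidate rules against both groups, what survives is: odd length.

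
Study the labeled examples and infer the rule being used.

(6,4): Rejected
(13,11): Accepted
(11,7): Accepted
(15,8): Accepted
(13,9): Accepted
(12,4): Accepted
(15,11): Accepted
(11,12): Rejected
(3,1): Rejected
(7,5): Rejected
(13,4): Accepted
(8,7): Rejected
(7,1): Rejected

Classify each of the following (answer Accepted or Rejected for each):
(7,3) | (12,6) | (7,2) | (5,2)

One predicate separates the groups cleanly: first > second AND sum ≥ 16.
(7,3): 7 > 3, 7+3 = 10, doesn't match → Rejected.
(12,6): 12 > 6, 12+6 = 18, has this property → Accepted.
(7,2): 7 > 2, 7+2 = 9, doesn't match → Rejected.
(5,2): 5 > 2, 5+2 = 7, doesn't match → Rejected.

Rejected, Accepted, Rejected, Rejected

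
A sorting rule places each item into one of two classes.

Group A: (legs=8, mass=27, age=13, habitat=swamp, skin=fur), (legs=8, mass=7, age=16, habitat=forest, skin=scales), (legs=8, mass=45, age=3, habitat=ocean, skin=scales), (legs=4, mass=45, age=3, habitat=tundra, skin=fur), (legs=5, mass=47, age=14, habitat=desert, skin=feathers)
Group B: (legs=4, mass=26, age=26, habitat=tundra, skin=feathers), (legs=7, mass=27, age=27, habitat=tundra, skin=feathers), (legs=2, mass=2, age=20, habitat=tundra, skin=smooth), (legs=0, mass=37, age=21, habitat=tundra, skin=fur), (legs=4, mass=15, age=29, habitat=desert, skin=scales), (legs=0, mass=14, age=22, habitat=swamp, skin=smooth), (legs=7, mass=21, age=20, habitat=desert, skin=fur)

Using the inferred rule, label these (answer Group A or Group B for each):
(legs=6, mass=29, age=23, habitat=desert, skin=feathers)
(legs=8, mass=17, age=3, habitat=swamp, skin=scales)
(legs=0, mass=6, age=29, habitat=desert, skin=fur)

Group B, Group A, Group B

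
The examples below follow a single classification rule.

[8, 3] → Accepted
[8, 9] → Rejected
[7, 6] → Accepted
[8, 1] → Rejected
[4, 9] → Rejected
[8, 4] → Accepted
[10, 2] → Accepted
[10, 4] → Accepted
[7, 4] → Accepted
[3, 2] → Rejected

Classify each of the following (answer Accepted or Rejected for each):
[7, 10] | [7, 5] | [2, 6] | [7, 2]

Rejected, Accepted, Rejected, Rejected

The rule appears to be: first > second AND sum ≥ 11.
[7, 10]: 7 < 10, 7+10 = 17, fails the rule → Rejected.
[7, 5]: 7 > 5, 7+5 = 12, has this property → Accepted.
[2, 6]: 2 < 6, 2+6 = 8, fails the rule → Rejected.
[7, 2]: 7 > 2, 7+2 = 9, fails the rule → Rejected.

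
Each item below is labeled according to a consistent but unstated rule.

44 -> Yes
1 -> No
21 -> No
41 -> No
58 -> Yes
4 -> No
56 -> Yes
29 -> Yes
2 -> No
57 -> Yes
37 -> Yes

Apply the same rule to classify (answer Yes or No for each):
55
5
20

All 'Yes' examples share one property — digit sum ≥ 6 — and every 'No' example lacks it.
55: Yes (digit sum 5+5 = 10). 5: No (digit sum 5). 20: No (digit sum 2+0 = 2).

Yes, No, No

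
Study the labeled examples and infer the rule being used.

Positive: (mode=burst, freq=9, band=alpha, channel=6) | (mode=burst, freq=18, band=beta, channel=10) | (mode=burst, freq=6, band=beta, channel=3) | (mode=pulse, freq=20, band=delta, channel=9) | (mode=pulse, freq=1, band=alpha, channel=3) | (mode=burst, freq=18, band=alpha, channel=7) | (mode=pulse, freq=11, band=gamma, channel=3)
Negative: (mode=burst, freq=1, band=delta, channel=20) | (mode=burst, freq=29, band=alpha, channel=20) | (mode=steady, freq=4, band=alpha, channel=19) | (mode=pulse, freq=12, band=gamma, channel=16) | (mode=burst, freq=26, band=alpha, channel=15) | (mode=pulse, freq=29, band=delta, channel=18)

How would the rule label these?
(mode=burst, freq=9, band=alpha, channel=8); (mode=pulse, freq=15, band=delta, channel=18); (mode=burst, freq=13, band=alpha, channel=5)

Positive, Negative, Positive

Every 'Positive' example satisfies: channel ≤ 10. None of the 'Negative' examples do.
(mode=burst, freq=9, band=alpha, channel=8): channel = 8, qualifies → Positive. (mode=pulse, freq=15, band=delta, channel=18): channel = 18, does not pass → Negative. (mode=burst, freq=13, band=alpha, channel=5): channel = 5, qualifies → Positive.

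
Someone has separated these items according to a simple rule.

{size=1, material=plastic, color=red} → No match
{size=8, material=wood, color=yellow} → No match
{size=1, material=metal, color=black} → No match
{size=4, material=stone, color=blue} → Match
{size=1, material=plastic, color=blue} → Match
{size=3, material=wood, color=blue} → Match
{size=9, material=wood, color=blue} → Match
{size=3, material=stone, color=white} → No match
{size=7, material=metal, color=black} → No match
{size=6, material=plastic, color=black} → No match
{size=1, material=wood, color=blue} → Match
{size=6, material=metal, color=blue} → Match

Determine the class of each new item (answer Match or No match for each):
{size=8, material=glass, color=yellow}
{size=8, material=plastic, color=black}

No match, No match

The pattern is that an item is 'Match' exactly when: color is blue.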